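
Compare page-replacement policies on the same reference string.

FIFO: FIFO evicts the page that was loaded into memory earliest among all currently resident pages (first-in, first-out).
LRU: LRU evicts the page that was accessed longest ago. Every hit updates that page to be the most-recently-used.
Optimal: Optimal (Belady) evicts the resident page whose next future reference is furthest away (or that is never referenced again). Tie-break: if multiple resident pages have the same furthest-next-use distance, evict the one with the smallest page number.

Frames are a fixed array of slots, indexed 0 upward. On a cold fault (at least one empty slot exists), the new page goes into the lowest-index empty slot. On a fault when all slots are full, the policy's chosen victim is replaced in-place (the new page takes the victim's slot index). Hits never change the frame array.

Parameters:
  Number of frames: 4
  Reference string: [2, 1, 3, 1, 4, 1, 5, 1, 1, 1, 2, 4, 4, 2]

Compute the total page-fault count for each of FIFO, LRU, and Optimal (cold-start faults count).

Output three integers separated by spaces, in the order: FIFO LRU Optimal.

Answer: 6 6 5

Derivation:
--- FIFO ---
  step 0: ref 2 -> FAULT, frames=[2,-,-,-] (faults so far: 1)
  step 1: ref 1 -> FAULT, frames=[2,1,-,-] (faults so far: 2)
  step 2: ref 3 -> FAULT, frames=[2,1,3,-] (faults so far: 3)
  step 3: ref 1 -> HIT, frames=[2,1,3,-] (faults so far: 3)
  step 4: ref 4 -> FAULT, frames=[2,1,3,4] (faults so far: 4)
  step 5: ref 1 -> HIT, frames=[2,1,3,4] (faults so far: 4)
  step 6: ref 5 -> FAULT, evict 2, frames=[5,1,3,4] (faults so far: 5)
  step 7: ref 1 -> HIT, frames=[5,1,3,4] (faults so far: 5)
  step 8: ref 1 -> HIT, frames=[5,1,3,4] (faults so far: 5)
  step 9: ref 1 -> HIT, frames=[5,1,3,4] (faults so far: 5)
  step 10: ref 2 -> FAULT, evict 1, frames=[5,2,3,4] (faults so far: 6)
  step 11: ref 4 -> HIT, frames=[5,2,3,4] (faults so far: 6)
  step 12: ref 4 -> HIT, frames=[5,2,3,4] (faults so far: 6)
  step 13: ref 2 -> HIT, frames=[5,2,3,4] (faults so far: 6)
  FIFO total faults: 6
--- LRU ---
  step 0: ref 2 -> FAULT, frames=[2,-,-,-] (faults so far: 1)
  step 1: ref 1 -> FAULT, frames=[2,1,-,-] (faults so far: 2)
  step 2: ref 3 -> FAULT, frames=[2,1,3,-] (faults so far: 3)
  step 3: ref 1 -> HIT, frames=[2,1,3,-] (faults so far: 3)
  step 4: ref 4 -> FAULT, frames=[2,1,3,4] (faults so far: 4)
  step 5: ref 1 -> HIT, frames=[2,1,3,4] (faults so far: 4)
  step 6: ref 5 -> FAULT, evict 2, frames=[5,1,3,4] (faults so far: 5)
  step 7: ref 1 -> HIT, frames=[5,1,3,4] (faults so far: 5)
  step 8: ref 1 -> HIT, frames=[5,1,3,4] (faults so far: 5)
  step 9: ref 1 -> HIT, frames=[5,1,3,4] (faults so far: 5)
  step 10: ref 2 -> FAULT, evict 3, frames=[5,1,2,4] (faults so far: 6)
  step 11: ref 4 -> HIT, frames=[5,1,2,4] (faults so far: 6)
  step 12: ref 4 -> HIT, frames=[5,1,2,4] (faults so far: 6)
  step 13: ref 2 -> HIT, frames=[5,1,2,4] (faults so far: 6)
  LRU total faults: 6
--- Optimal ---
  step 0: ref 2 -> FAULT, frames=[2,-,-,-] (faults so far: 1)
  step 1: ref 1 -> FAULT, frames=[2,1,-,-] (faults so far: 2)
  step 2: ref 3 -> FAULT, frames=[2,1,3,-] (faults so far: 3)
  step 3: ref 1 -> HIT, frames=[2,1,3,-] (faults so far: 3)
  step 4: ref 4 -> FAULT, frames=[2,1,3,4] (faults so far: 4)
  step 5: ref 1 -> HIT, frames=[2,1,3,4] (faults so far: 4)
  step 6: ref 5 -> FAULT, evict 3, frames=[2,1,5,4] (faults so far: 5)
  step 7: ref 1 -> HIT, frames=[2,1,5,4] (faults so far: 5)
  step 8: ref 1 -> HIT, frames=[2,1,5,4] (faults so far: 5)
  step 9: ref 1 -> HIT, frames=[2,1,5,4] (faults so far: 5)
  step 10: ref 2 -> HIT, frames=[2,1,5,4] (faults so far: 5)
  step 11: ref 4 -> HIT, frames=[2,1,5,4] (faults so far: 5)
  step 12: ref 4 -> HIT, frames=[2,1,5,4] (faults so far: 5)
  step 13: ref 2 -> HIT, frames=[2,1,5,4] (faults so far: 5)
  Optimal total faults: 5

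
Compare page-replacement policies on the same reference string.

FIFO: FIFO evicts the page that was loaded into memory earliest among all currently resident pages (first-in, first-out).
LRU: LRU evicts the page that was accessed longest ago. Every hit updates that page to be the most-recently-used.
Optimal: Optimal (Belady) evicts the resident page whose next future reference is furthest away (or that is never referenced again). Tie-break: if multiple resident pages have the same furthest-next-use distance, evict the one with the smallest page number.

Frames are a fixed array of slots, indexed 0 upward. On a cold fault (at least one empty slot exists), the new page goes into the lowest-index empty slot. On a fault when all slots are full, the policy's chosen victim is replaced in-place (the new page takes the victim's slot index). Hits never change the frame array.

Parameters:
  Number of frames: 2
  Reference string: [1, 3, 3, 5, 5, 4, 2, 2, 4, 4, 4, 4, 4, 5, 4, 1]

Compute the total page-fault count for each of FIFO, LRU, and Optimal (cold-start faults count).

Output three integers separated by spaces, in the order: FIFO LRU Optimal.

--- FIFO ---
  step 0: ref 1 -> FAULT, frames=[1,-] (faults so far: 1)
  step 1: ref 3 -> FAULT, frames=[1,3] (faults so far: 2)
  step 2: ref 3 -> HIT, frames=[1,3] (faults so far: 2)
  step 3: ref 5 -> FAULT, evict 1, frames=[5,3] (faults so far: 3)
  step 4: ref 5 -> HIT, frames=[5,3] (faults so far: 3)
  step 5: ref 4 -> FAULT, evict 3, frames=[5,4] (faults so far: 4)
  step 6: ref 2 -> FAULT, evict 5, frames=[2,4] (faults so far: 5)
  step 7: ref 2 -> HIT, frames=[2,4] (faults so far: 5)
  step 8: ref 4 -> HIT, frames=[2,4] (faults so far: 5)
  step 9: ref 4 -> HIT, frames=[2,4] (faults so far: 5)
  step 10: ref 4 -> HIT, frames=[2,4] (faults so far: 5)
  step 11: ref 4 -> HIT, frames=[2,4] (faults so far: 5)
  step 12: ref 4 -> HIT, frames=[2,4] (faults so far: 5)
  step 13: ref 5 -> FAULT, evict 4, frames=[2,5] (faults so far: 6)
  step 14: ref 4 -> FAULT, evict 2, frames=[4,5] (faults so far: 7)
  step 15: ref 1 -> FAULT, evict 5, frames=[4,1] (faults so far: 8)
  FIFO total faults: 8
--- LRU ---
  step 0: ref 1 -> FAULT, frames=[1,-] (faults so far: 1)
  step 1: ref 3 -> FAULT, frames=[1,3] (faults so far: 2)
  step 2: ref 3 -> HIT, frames=[1,3] (faults so far: 2)
  step 3: ref 5 -> FAULT, evict 1, frames=[5,3] (faults so far: 3)
  step 4: ref 5 -> HIT, frames=[5,3] (faults so far: 3)
  step 5: ref 4 -> FAULT, evict 3, frames=[5,4] (faults so far: 4)
  step 6: ref 2 -> FAULT, evict 5, frames=[2,4] (faults so far: 5)
  step 7: ref 2 -> HIT, frames=[2,4] (faults so far: 5)
  step 8: ref 4 -> HIT, frames=[2,4] (faults so far: 5)
  step 9: ref 4 -> HIT, frames=[2,4] (faults so far: 5)
  step 10: ref 4 -> HIT, frames=[2,4] (faults so far: 5)
  step 11: ref 4 -> HIT, frames=[2,4] (faults so far: 5)
  step 12: ref 4 -> HIT, frames=[2,4] (faults so far: 5)
  step 13: ref 5 -> FAULT, evict 2, frames=[5,4] (faults so far: 6)
  step 14: ref 4 -> HIT, frames=[5,4] (faults so far: 6)
  step 15: ref 1 -> FAULT, evict 5, frames=[1,4] (faults so far: 7)
  LRU total faults: 7
--- Optimal ---
  step 0: ref 1 -> FAULT, frames=[1,-] (faults so far: 1)
  step 1: ref 3 -> FAULT, frames=[1,3] (faults so far: 2)
  step 2: ref 3 -> HIT, frames=[1,3] (faults so far: 2)
  step 3: ref 5 -> FAULT, evict 3, frames=[1,5] (faults so far: 3)
  step 4: ref 5 -> HIT, frames=[1,5] (faults so far: 3)
  step 5: ref 4 -> FAULT, evict 1, frames=[4,5] (faults so far: 4)
  step 6: ref 2 -> FAULT, evict 5, frames=[4,2] (faults so far: 5)
  step 7: ref 2 -> HIT, frames=[4,2] (faults so far: 5)
  step 8: ref 4 -> HIT, frames=[4,2] (faults so far: 5)
  step 9: ref 4 -> HIT, frames=[4,2] (faults so far: 5)
  step 10: ref 4 -> HIT, frames=[4,2] (faults so far: 5)
  step 11: ref 4 -> HIT, frames=[4,2] (faults so far: 5)
  step 12: ref 4 -> HIT, frames=[4,2] (faults so far: 5)
  step 13: ref 5 -> FAULT, evict 2, frames=[4,5] (faults so far: 6)
  step 14: ref 4 -> HIT, frames=[4,5] (faults so far: 6)
  step 15: ref 1 -> FAULT, evict 4, frames=[1,5] (faults so far: 7)
  Optimal total faults: 7

Answer: 8 7 7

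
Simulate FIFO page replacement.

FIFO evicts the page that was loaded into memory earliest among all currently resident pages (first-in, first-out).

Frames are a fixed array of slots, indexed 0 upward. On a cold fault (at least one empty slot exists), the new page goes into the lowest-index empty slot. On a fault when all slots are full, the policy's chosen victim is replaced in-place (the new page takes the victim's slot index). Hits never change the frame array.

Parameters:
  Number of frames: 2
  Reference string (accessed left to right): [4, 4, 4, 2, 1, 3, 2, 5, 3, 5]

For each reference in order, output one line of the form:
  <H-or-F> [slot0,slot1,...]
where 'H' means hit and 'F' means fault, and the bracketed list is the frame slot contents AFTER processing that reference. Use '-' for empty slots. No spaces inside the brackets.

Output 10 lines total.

F [4,-]
H [4,-]
H [4,-]
F [4,2]
F [1,2]
F [1,3]
F [2,3]
F [2,5]
F [3,5]
H [3,5]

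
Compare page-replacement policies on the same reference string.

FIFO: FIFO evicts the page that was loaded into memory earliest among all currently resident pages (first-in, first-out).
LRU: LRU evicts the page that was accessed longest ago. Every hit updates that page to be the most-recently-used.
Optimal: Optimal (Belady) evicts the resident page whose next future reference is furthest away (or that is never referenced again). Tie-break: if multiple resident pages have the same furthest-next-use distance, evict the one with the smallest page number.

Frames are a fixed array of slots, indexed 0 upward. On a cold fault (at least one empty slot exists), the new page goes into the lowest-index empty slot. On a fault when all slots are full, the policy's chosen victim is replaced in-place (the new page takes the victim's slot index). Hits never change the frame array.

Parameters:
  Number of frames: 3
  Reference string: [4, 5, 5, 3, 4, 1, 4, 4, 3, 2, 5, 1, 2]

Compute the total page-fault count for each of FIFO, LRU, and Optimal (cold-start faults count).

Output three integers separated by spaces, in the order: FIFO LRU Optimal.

Answer: 8 7 6

Derivation:
--- FIFO ---
  step 0: ref 4 -> FAULT, frames=[4,-,-] (faults so far: 1)
  step 1: ref 5 -> FAULT, frames=[4,5,-] (faults so far: 2)
  step 2: ref 5 -> HIT, frames=[4,5,-] (faults so far: 2)
  step 3: ref 3 -> FAULT, frames=[4,5,3] (faults so far: 3)
  step 4: ref 4 -> HIT, frames=[4,5,3] (faults so far: 3)
  step 5: ref 1 -> FAULT, evict 4, frames=[1,5,3] (faults so far: 4)
  step 6: ref 4 -> FAULT, evict 5, frames=[1,4,3] (faults so far: 5)
  step 7: ref 4 -> HIT, frames=[1,4,3] (faults so far: 5)
  step 8: ref 3 -> HIT, frames=[1,4,3] (faults so far: 5)
  step 9: ref 2 -> FAULT, evict 3, frames=[1,4,2] (faults so far: 6)
  step 10: ref 5 -> FAULT, evict 1, frames=[5,4,2] (faults so far: 7)
  step 11: ref 1 -> FAULT, evict 4, frames=[5,1,2] (faults so far: 8)
  step 12: ref 2 -> HIT, frames=[5,1,2] (faults so far: 8)
  FIFO total faults: 8
--- LRU ---
  step 0: ref 4 -> FAULT, frames=[4,-,-] (faults so far: 1)
  step 1: ref 5 -> FAULT, frames=[4,5,-] (faults so far: 2)
  step 2: ref 5 -> HIT, frames=[4,5,-] (faults so far: 2)
  step 3: ref 3 -> FAULT, frames=[4,5,3] (faults so far: 3)
  step 4: ref 4 -> HIT, frames=[4,5,3] (faults so far: 3)
  step 5: ref 1 -> FAULT, evict 5, frames=[4,1,3] (faults so far: 4)
  step 6: ref 4 -> HIT, frames=[4,1,3] (faults so far: 4)
  step 7: ref 4 -> HIT, frames=[4,1,3] (faults so far: 4)
  step 8: ref 3 -> HIT, frames=[4,1,3] (faults so far: 4)
  step 9: ref 2 -> FAULT, evict 1, frames=[4,2,3] (faults so far: 5)
  step 10: ref 5 -> FAULT, evict 4, frames=[5,2,3] (faults so far: 6)
  step 11: ref 1 -> FAULT, evict 3, frames=[5,2,1] (faults so far: 7)
  step 12: ref 2 -> HIT, frames=[5,2,1] (faults so far: 7)
  LRU total faults: 7
--- Optimal ---
  step 0: ref 4 -> FAULT, frames=[4,-,-] (faults so far: 1)
  step 1: ref 5 -> FAULT, frames=[4,5,-] (faults so far: 2)
  step 2: ref 5 -> HIT, frames=[4,5,-] (faults so far: 2)
  step 3: ref 3 -> FAULT, frames=[4,5,3] (faults so far: 3)
  step 4: ref 4 -> HIT, frames=[4,5,3] (faults so far: 3)
  step 5: ref 1 -> FAULT, evict 5, frames=[4,1,3] (faults so far: 4)
  step 6: ref 4 -> HIT, frames=[4,1,3] (faults so far: 4)
  step 7: ref 4 -> HIT, frames=[4,1,3] (faults so far: 4)
  step 8: ref 3 -> HIT, frames=[4,1,3] (faults so far: 4)
  step 9: ref 2 -> FAULT, evict 3, frames=[4,1,2] (faults so far: 5)
  step 10: ref 5 -> FAULT, evict 4, frames=[5,1,2] (faults so far: 6)
  step 11: ref 1 -> HIT, frames=[5,1,2] (faults so far: 6)
  step 12: ref 2 -> HIT, frames=[5,1,2] (faults so far: 6)
  Optimal total faults: 6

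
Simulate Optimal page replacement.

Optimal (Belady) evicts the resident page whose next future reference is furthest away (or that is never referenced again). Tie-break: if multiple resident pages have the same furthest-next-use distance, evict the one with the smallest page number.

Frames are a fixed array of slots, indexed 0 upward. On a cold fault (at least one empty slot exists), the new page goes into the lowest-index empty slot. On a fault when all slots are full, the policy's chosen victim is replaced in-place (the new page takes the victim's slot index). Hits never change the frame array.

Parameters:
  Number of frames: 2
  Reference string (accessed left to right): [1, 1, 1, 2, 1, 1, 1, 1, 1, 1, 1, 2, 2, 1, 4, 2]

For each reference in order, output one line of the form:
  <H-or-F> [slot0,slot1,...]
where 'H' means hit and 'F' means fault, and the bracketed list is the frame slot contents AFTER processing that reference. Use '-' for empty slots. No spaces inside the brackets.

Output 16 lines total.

F [1,-]
H [1,-]
H [1,-]
F [1,2]
H [1,2]
H [1,2]
H [1,2]
H [1,2]
H [1,2]
H [1,2]
H [1,2]
H [1,2]
H [1,2]
H [1,2]
F [4,2]
H [4,2]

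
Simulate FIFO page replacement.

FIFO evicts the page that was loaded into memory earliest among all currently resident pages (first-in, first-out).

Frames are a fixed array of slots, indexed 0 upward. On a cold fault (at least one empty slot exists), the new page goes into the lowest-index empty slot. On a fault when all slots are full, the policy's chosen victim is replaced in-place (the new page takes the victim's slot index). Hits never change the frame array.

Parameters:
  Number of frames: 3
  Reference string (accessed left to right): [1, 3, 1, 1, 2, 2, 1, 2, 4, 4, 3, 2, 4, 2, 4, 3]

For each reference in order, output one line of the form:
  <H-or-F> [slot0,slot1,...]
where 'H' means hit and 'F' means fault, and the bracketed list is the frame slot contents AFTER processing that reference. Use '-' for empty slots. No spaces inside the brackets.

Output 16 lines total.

F [1,-,-]
F [1,3,-]
H [1,3,-]
H [1,3,-]
F [1,3,2]
H [1,3,2]
H [1,3,2]
H [1,3,2]
F [4,3,2]
H [4,3,2]
H [4,3,2]
H [4,3,2]
H [4,3,2]
H [4,3,2]
H [4,3,2]
H [4,3,2]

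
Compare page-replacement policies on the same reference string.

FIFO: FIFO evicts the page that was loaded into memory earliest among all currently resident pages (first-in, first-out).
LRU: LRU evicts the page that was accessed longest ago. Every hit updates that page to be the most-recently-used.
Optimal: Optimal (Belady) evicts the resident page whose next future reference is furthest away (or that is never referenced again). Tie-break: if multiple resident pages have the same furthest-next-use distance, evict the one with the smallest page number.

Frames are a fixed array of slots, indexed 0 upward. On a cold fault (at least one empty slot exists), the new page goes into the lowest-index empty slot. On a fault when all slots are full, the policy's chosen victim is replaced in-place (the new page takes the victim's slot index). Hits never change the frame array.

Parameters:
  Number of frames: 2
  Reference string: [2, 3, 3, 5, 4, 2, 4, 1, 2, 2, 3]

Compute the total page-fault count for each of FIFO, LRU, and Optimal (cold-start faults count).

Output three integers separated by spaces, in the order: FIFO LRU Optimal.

Answer: 7 8 6

Derivation:
--- FIFO ---
  step 0: ref 2 -> FAULT, frames=[2,-] (faults so far: 1)
  step 1: ref 3 -> FAULT, frames=[2,3] (faults so far: 2)
  step 2: ref 3 -> HIT, frames=[2,3] (faults so far: 2)
  step 3: ref 5 -> FAULT, evict 2, frames=[5,3] (faults so far: 3)
  step 4: ref 4 -> FAULT, evict 3, frames=[5,4] (faults so far: 4)
  step 5: ref 2 -> FAULT, evict 5, frames=[2,4] (faults so far: 5)
  step 6: ref 4 -> HIT, frames=[2,4] (faults so far: 5)
  step 7: ref 1 -> FAULT, evict 4, frames=[2,1] (faults so far: 6)
  step 8: ref 2 -> HIT, frames=[2,1] (faults so far: 6)
  step 9: ref 2 -> HIT, frames=[2,1] (faults so far: 6)
  step 10: ref 3 -> FAULT, evict 2, frames=[3,1] (faults so far: 7)
  FIFO total faults: 7
--- LRU ---
  step 0: ref 2 -> FAULT, frames=[2,-] (faults so far: 1)
  step 1: ref 3 -> FAULT, frames=[2,3] (faults so far: 2)
  step 2: ref 3 -> HIT, frames=[2,3] (faults so far: 2)
  step 3: ref 5 -> FAULT, evict 2, frames=[5,3] (faults so far: 3)
  step 4: ref 4 -> FAULT, evict 3, frames=[5,4] (faults so far: 4)
  step 5: ref 2 -> FAULT, evict 5, frames=[2,4] (faults so far: 5)
  step 6: ref 4 -> HIT, frames=[2,4] (faults so far: 5)
  step 7: ref 1 -> FAULT, evict 2, frames=[1,4] (faults so far: 6)
  step 8: ref 2 -> FAULT, evict 4, frames=[1,2] (faults so far: 7)
  step 9: ref 2 -> HIT, frames=[1,2] (faults so far: 7)
  step 10: ref 3 -> FAULT, evict 1, frames=[3,2] (faults so far: 8)
  LRU total faults: 8
--- Optimal ---
  step 0: ref 2 -> FAULT, frames=[2,-] (faults so far: 1)
  step 1: ref 3 -> FAULT, frames=[2,3] (faults so far: 2)
  step 2: ref 3 -> HIT, frames=[2,3] (faults so far: 2)
  step 3: ref 5 -> FAULT, evict 3, frames=[2,5] (faults so far: 3)
  step 4: ref 4 -> FAULT, evict 5, frames=[2,4] (faults so far: 4)
  step 5: ref 2 -> HIT, frames=[2,4] (faults so far: 4)
  step 6: ref 4 -> HIT, frames=[2,4] (faults so far: 4)
  step 7: ref 1 -> FAULT, evict 4, frames=[2,1] (faults so far: 5)
  step 8: ref 2 -> HIT, frames=[2,1] (faults so far: 5)
  step 9: ref 2 -> HIT, frames=[2,1] (faults so far: 5)
  step 10: ref 3 -> FAULT, evict 1, frames=[2,3] (faults so far: 6)
  Optimal total faults: 6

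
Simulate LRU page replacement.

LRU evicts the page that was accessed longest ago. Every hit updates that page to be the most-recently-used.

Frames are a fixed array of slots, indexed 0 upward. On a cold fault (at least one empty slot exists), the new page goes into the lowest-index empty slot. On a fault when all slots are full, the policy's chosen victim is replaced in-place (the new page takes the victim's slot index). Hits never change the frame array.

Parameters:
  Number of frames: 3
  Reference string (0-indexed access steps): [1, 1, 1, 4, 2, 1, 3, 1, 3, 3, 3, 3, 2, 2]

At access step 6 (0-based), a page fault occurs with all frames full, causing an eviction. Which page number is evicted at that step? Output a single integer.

Answer: 4

Derivation:
Step 0: ref 1 -> FAULT, frames=[1,-,-]
Step 1: ref 1 -> HIT, frames=[1,-,-]
Step 2: ref 1 -> HIT, frames=[1,-,-]
Step 3: ref 4 -> FAULT, frames=[1,4,-]
Step 4: ref 2 -> FAULT, frames=[1,4,2]
Step 5: ref 1 -> HIT, frames=[1,4,2]
Step 6: ref 3 -> FAULT, evict 4, frames=[1,3,2]
At step 6: evicted page 4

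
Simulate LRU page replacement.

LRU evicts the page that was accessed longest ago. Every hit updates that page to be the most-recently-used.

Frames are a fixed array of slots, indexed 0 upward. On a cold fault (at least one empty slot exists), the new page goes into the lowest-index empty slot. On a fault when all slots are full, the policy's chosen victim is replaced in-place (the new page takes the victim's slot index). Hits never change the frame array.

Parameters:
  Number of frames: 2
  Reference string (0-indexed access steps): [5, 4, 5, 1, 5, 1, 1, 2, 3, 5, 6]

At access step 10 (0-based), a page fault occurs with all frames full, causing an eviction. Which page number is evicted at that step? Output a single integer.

Step 0: ref 5 -> FAULT, frames=[5,-]
Step 1: ref 4 -> FAULT, frames=[5,4]
Step 2: ref 5 -> HIT, frames=[5,4]
Step 3: ref 1 -> FAULT, evict 4, frames=[5,1]
Step 4: ref 5 -> HIT, frames=[5,1]
Step 5: ref 1 -> HIT, frames=[5,1]
Step 6: ref 1 -> HIT, frames=[5,1]
Step 7: ref 2 -> FAULT, evict 5, frames=[2,1]
Step 8: ref 3 -> FAULT, evict 1, frames=[2,3]
Step 9: ref 5 -> FAULT, evict 2, frames=[5,3]
Step 10: ref 6 -> FAULT, evict 3, frames=[5,6]
At step 10: evicted page 3

Answer: 3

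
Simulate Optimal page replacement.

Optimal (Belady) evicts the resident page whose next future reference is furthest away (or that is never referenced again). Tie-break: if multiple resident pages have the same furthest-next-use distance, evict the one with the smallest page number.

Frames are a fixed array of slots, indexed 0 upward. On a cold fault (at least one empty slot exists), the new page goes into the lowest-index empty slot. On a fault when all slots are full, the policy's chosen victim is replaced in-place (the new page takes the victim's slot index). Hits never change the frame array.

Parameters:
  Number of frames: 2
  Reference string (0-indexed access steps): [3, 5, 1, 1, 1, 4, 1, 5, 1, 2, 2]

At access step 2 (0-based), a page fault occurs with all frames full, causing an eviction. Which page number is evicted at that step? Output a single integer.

Step 0: ref 3 -> FAULT, frames=[3,-]
Step 1: ref 5 -> FAULT, frames=[3,5]
Step 2: ref 1 -> FAULT, evict 3, frames=[1,5]
At step 2: evicted page 3

Answer: 3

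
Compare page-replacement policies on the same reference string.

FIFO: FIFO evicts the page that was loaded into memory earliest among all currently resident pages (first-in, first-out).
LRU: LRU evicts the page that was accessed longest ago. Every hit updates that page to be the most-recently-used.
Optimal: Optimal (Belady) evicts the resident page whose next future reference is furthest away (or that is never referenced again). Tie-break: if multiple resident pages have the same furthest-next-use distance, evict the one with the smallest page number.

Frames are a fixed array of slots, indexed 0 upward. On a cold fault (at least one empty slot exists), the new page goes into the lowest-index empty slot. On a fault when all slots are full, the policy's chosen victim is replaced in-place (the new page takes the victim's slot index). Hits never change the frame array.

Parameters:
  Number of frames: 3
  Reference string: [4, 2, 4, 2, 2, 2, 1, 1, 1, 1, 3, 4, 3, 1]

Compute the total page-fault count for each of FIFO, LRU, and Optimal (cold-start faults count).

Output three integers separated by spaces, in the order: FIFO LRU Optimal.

Answer: 5 5 4

Derivation:
--- FIFO ---
  step 0: ref 4 -> FAULT, frames=[4,-,-] (faults so far: 1)
  step 1: ref 2 -> FAULT, frames=[4,2,-] (faults so far: 2)
  step 2: ref 4 -> HIT, frames=[4,2,-] (faults so far: 2)
  step 3: ref 2 -> HIT, frames=[4,2,-] (faults so far: 2)
  step 4: ref 2 -> HIT, frames=[4,2,-] (faults so far: 2)
  step 5: ref 2 -> HIT, frames=[4,2,-] (faults so far: 2)
  step 6: ref 1 -> FAULT, frames=[4,2,1] (faults so far: 3)
  step 7: ref 1 -> HIT, frames=[4,2,1] (faults so far: 3)
  step 8: ref 1 -> HIT, frames=[4,2,1] (faults so far: 3)
  step 9: ref 1 -> HIT, frames=[4,2,1] (faults so far: 3)
  step 10: ref 3 -> FAULT, evict 4, frames=[3,2,1] (faults so far: 4)
  step 11: ref 4 -> FAULT, evict 2, frames=[3,4,1] (faults so far: 5)
  step 12: ref 3 -> HIT, frames=[3,4,1] (faults so far: 5)
  step 13: ref 1 -> HIT, frames=[3,4,1] (faults so far: 5)
  FIFO total faults: 5
--- LRU ---
  step 0: ref 4 -> FAULT, frames=[4,-,-] (faults so far: 1)
  step 1: ref 2 -> FAULT, frames=[4,2,-] (faults so far: 2)
  step 2: ref 4 -> HIT, frames=[4,2,-] (faults so far: 2)
  step 3: ref 2 -> HIT, frames=[4,2,-] (faults so far: 2)
  step 4: ref 2 -> HIT, frames=[4,2,-] (faults so far: 2)
  step 5: ref 2 -> HIT, frames=[4,2,-] (faults so far: 2)
  step 6: ref 1 -> FAULT, frames=[4,2,1] (faults so far: 3)
  step 7: ref 1 -> HIT, frames=[4,2,1] (faults so far: 3)
  step 8: ref 1 -> HIT, frames=[4,2,1] (faults so far: 3)
  step 9: ref 1 -> HIT, frames=[4,2,1] (faults so far: 3)
  step 10: ref 3 -> FAULT, evict 4, frames=[3,2,1] (faults so far: 4)
  step 11: ref 4 -> FAULT, evict 2, frames=[3,4,1] (faults so far: 5)
  step 12: ref 3 -> HIT, frames=[3,4,1] (faults so far: 5)
  step 13: ref 1 -> HIT, frames=[3,4,1] (faults so far: 5)
  LRU total faults: 5
--- Optimal ---
  step 0: ref 4 -> FAULT, frames=[4,-,-] (faults so far: 1)
  step 1: ref 2 -> FAULT, frames=[4,2,-] (faults so far: 2)
  step 2: ref 4 -> HIT, frames=[4,2,-] (faults so far: 2)
  step 3: ref 2 -> HIT, frames=[4,2,-] (faults so far: 2)
  step 4: ref 2 -> HIT, frames=[4,2,-] (faults so far: 2)
  step 5: ref 2 -> HIT, frames=[4,2,-] (faults so far: 2)
  step 6: ref 1 -> FAULT, frames=[4,2,1] (faults so far: 3)
  step 7: ref 1 -> HIT, frames=[4,2,1] (faults so far: 3)
  step 8: ref 1 -> HIT, frames=[4,2,1] (faults so far: 3)
  step 9: ref 1 -> HIT, frames=[4,2,1] (faults so far: 3)
  step 10: ref 3 -> FAULT, evict 2, frames=[4,3,1] (faults so far: 4)
  step 11: ref 4 -> HIT, frames=[4,3,1] (faults so far: 4)
  step 12: ref 3 -> HIT, frames=[4,3,1] (faults so far: 4)
  step 13: ref 1 -> HIT, frames=[4,3,1] (faults so far: 4)
  Optimal total faults: 4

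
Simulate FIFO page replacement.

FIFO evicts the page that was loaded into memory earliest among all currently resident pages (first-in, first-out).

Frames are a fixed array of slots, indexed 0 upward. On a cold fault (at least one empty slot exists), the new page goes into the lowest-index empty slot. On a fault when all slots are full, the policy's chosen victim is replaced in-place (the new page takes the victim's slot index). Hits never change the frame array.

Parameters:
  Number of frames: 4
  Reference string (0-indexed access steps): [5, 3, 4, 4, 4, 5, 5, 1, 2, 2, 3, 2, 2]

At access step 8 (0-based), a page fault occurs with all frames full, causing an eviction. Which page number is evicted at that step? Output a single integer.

Answer: 5

Derivation:
Step 0: ref 5 -> FAULT, frames=[5,-,-,-]
Step 1: ref 3 -> FAULT, frames=[5,3,-,-]
Step 2: ref 4 -> FAULT, frames=[5,3,4,-]
Step 3: ref 4 -> HIT, frames=[5,3,4,-]
Step 4: ref 4 -> HIT, frames=[5,3,4,-]
Step 5: ref 5 -> HIT, frames=[5,3,4,-]
Step 6: ref 5 -> HIT, frames=[5,3,4,-]
Step 7: ref 1 -> FAULT, frames=[5,3,4,1]
Step 8: ref 2 -> FAULT, evict 5, frames=[2,3,4,1]
At step 8: evicted page 5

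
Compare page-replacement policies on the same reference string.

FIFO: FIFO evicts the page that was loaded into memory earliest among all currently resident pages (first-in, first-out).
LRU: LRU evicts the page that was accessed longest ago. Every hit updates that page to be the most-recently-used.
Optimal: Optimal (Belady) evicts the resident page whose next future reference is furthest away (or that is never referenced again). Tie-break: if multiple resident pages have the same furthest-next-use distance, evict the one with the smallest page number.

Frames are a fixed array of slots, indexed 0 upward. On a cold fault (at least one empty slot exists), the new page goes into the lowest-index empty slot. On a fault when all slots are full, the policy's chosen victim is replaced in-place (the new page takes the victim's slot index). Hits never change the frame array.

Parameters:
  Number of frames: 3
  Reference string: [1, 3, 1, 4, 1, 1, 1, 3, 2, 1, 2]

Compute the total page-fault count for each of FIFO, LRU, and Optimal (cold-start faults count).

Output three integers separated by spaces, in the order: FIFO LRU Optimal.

Answer: 5 4 4

Derivation:
--- FIFO ---
  step 0: ref 1 -> FAULT, frames=[1,-,-] (faults so far: 1)
  step 1: ref 3 -> FAULT, frames=[1,3,-] (faults so far: 2)
  step 2: ref 1 -> HIT, frames=[1,3,-] (faults so far: 2)
  step 3: ref 4 -> FAULT, frames=[1,3,4] (faults so far: 3)
  step 4: ref 1 -> HIT, frames=[1,3,4] (faults so far: 3)
  step 5: ref 1 -> HIT, frames=[1,3,4] (faults so far: 3)
  step 6: ref 1 -> HIT, frames=[1,3,4] (faults so far: 3)
  step 7: ref 3 -> HIT, frames=[1,3,4] (faults so far: 3)
  step 8: ref 2 -> FAULT, evict 1, frames=[2,3,4] (faults so far: 4)
  step 9: ref 1 -> FAULT, evict 3, frames=[2,1,4] (faults so far: 5)
  step 10: ref 2 -> HIT, frames=[2,1,4] (faults so far: 5)
  FIFO total faults: 5
--- LRU ---
  step 0: ref 1 -> FAULT, frames=[1,-,-] (faults so far: 1)
  step 1: ref 3 -> FAULT, frames=[1,3,-] (faults so far: 2)
  step 2: ref 1 -> HIT, frames=[1,3,-] (faults so far: 2)
  step 3: ref 4 -> FAULT, frames=[1,3,4] (faults so far: 3)
  step 4: ref 1 -> HIT, frames=[1,3,4] (faults so far: 3)
  step 5: ref 1 -> HIT, frames=[1,3,4] (faults so far: 3)
  step 6: ref 1 -> HIT, frames=[1,3,4] (faults so far: 3)
  step 7: ref 3 -> HIT, frames=[1,3,4] (faults so far: 3)
  step 8: ref 2 -> FAULT, evict 4, frames=[1,3,2] (faults so far: 4)
  step 9: ref 1 -> HIT, frames=[1,3,2] (faults so far: 4)
  step 10: ref 2 -> HIT, frames=[1,3,2] (faults so far: 4)
  LRU total faults: 4
--- Optimal ---
  step 0: ref 1 -> FAULT, frames=[1,-,-] (faults so far: 1)
  step 1: ref 3 -> FAULT, frames=[1,3,-] (faults so far: 2)
  step 2: ref 1 -> HIT, frames=[1,3,-] (faults so far: 2)
  step 3: ref 4 -> FAULT, frames=[1,3,4] (faults so far: 3)
  step 4: ref 1 -> HIT, frames=[1,3,4] (faults so far: 3)
  step 5: ref 1 -> HIT, frames=[1,3,4] (faults so far: 3)
  step 6: ref 1 -> HIT, frames=[1,3,4] (faults so far: 3)
  step 7: ref 3 -> HIT, frames=[1,3,4] (faults so far: 3)
  step 8: ref 2 -> FAULT, evict 3, frames=[1,2,4] (faults so far: 4)
  step 9: ref 1 -> HIT, frames=[1,2,4] (faults so far: 4)
  step 10: ref 2 -> HIT, frames=[1,2,4] (faults so far: 4)
  Optimal total faults: 4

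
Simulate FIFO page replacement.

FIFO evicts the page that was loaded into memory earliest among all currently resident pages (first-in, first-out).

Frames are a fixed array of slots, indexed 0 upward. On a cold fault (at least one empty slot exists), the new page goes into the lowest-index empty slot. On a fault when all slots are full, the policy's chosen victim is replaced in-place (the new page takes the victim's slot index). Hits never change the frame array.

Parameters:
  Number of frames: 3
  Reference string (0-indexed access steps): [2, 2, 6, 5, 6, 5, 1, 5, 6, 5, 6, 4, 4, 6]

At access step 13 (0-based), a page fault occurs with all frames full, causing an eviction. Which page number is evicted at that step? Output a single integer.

Step 0: ref 2 -> FAULT, frames=[2,-,-]
Step 1: ref 2 -> HIT, frames=[2,-,-]
Step 2: ref 6 -> FAULT, frames=[2,6,-]
Step 3: ref 5 -> FAULT, frames=[2,6,5]
Step 4: ref 6 -> HIT, frames=[2,6,5]
Step 5: ref 5 -> HIT, frames=[2,6,5]
Step 6: ref 1 -> FAULT, evict 2, frames=[1,6,5]
Step 7: ref 5 -> HIT, frames=[1,6,5]
Step 8: ref 6 -> HIT, frames=[1,6,5]
Step 9: ref 5 -> HIT, frames=[1,6,5]
Step 10: ref 6 -> HIT, frames=[1,6,5]
Step 11: ref 4 -> FAULT, evict 6, frames=[1,4,5]
Step 12: ref 4 -> HIT, frames=[1,4,5]
Step 13: ref 6 -> FAULT, evict 5, frames=[1,4,6]
At step 13: evicted page 5

Answer: 5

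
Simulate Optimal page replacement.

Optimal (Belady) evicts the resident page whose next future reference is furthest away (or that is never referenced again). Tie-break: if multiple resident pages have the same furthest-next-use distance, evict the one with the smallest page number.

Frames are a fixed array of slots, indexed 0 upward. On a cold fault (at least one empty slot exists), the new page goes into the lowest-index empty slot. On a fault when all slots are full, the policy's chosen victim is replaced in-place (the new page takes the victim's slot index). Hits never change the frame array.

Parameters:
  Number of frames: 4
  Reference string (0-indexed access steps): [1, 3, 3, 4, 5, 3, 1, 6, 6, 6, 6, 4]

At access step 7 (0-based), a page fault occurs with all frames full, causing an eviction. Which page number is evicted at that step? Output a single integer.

Step 0: ref 1 -> FAULT, frames=[1,-,-,-]
Step 1: ref 3 -> FAULT, frames=[1,3,-,-]
Step 2: ref 3 -> HIT, frames=[1,3,-,-]
Step 3: ref 4 -> FAULT, frames=[1,3,4,-]
Step 4: ref 5 -> FAULT, frames=[1,3,4,5]
Step 5: ref 3 -> HIT, frames=[1,3,4,5]
Step 6: ref 1 -> HIT, frames=[1,3,4,5]
Step 7: ref 6 -> FAULT, evict 1, frames=[6,3,4,5]
At step 7: evicted page 1

Answer: 1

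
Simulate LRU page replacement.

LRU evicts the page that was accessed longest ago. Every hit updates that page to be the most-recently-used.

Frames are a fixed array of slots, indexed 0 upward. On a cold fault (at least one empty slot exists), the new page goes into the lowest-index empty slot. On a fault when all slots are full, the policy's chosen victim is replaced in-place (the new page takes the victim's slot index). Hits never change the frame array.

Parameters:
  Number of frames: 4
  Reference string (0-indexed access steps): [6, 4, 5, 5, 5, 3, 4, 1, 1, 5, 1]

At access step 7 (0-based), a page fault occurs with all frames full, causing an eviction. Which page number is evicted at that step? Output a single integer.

Step 0: ref 6 -> FAULT, frames=[6,-,-,-]
Step 1: ref 4 -> FAULT, frames=[6,4,-,-]
Step 2: ref 5 -> FAULT, frames=[6,4,5,-]
Step 3: ref 5 -> HIT, frames=[6,4,5,-]
Step 4: ref 5 -> HIT, frames=[6,4,5,-]
Step 5: ref 3 -> FAULT, frames=[6,4,5,3]
Step 6: ref 4 -> HIT, frames=[6,4,5,3]
Step 7: ref 1 -> FAULT, evict 6, frames=[1,4,5,3]
At step 7: evicted page 6

Answer: 6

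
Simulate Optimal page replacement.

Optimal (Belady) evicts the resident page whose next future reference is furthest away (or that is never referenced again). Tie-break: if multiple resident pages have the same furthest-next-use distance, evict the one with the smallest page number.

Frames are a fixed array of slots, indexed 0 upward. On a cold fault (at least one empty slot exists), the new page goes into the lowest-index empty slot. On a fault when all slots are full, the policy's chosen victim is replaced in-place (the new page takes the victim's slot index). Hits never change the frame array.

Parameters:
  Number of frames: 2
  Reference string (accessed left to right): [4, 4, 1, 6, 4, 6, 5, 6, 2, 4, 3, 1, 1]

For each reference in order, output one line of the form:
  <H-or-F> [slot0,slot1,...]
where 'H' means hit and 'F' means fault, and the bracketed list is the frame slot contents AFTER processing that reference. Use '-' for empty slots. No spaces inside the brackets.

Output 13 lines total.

F [4,-]
H [4,-]
F [4,1]
F [4,6]
H [4,6]
H [4,6]
F [5,6]
H [5,6]
F [2,6]
F [4,6]
F [3,6]
F [1,6]
H [1,6]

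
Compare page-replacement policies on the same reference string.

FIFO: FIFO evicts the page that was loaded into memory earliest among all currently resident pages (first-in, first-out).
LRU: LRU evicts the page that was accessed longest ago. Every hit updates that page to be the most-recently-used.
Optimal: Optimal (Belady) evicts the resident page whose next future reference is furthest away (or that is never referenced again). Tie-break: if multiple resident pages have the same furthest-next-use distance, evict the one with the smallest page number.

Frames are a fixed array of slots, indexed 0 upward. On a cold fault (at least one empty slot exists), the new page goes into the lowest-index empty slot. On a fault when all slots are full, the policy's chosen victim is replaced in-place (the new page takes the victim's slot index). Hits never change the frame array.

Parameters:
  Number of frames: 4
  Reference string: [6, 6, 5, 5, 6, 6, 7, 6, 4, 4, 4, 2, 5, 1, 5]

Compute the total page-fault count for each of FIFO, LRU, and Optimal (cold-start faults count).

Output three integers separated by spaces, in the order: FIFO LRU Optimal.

Answer: 7 7 6

Derivation:
--- FIFO ---
  step 0: ref 6 -> FAULT, frames=[6,-,-,-] (faults so far: 1)
  step 1: ref 6 -> HIT, frames=[6,-,-,-] (faults so far: 1)
  step 2: ref 5 -> FAULT, frames=[6,5,-,-] (faults so far: 2)
  step 3: ref 5 -> HIT, frames=[6,5,-,-] (faults so far: 2)
  step 4: ref 6 -> HIT, frames=[6,5,-,-] (faults so far: 2)
  step 5: ref 6 -> HIT, frames=[6,5,-,-] (faults so far: 2)
  step 6: ref 7 -> FAULT, frames=[6,5,7,-] (faults so far: 3)
  step 7: ref 6 -> HIT, frames=[6,5,7,-] (faults so far: 3)
  step 8: ref 4 -> FAULT, frames=[6,5,7,4] (faults so far: 4)
  step 9: ref 4 -> HIT, frames=[6,5,7,4] (faults so far: 4)
  step 10: ref 4 -> HIT, frames=[6,5,7,4] (faults so far: 4)
  step 11: ref 2 -> FAULT, evict 6, frames=[2,5,7,4] (faults so far: 5)
  step 12: ref 5 -> HIT, frames=[2,5,7,4] (faults so far: 5)
  step 13: ref 1 -> FAULT, evict 5, frames=[2,1,7,4] (faults so far: 6)
  step 14: ref 5 -> FAULT, evict 7, frames=[2,1,5,4] (faults so far: 7)
  FIFO total faults: 7
--- LRU ---
  step 0: ref 6 -> FAULT, frames=[6,-,-,-] (faults so far: 1)
  step 1: ref 6 -> HIT, frames=[6,-,-,-] (faults so far: 1)
  step 2: ref 5 -> FAULT, frames=[6,5,-,-] (faults so far: 2)
  step 3: ref 5 -> HIT, frames=[6,5,-,-] (faults so far: 2)
  step 4: ref 6 -> HIT, frames=[6,5,-,-] (faults so far: 2)
  step 5: ref 6 -> HIT, frames=[6,5,-,-] (faults so far: 2)
  step 6: ref 7 -> FAULT, frames=[6,5,7,-] (faults so far: 3)
  step 7: ref 6 -> HIT, frames=[6,5,7,-] (faults so far: 3)
  step 8: ref 4 -> FAULT, frames=[6,5,7,4] (faults so far: 4)
  step 9: ref 4 -> HIT, frames=[6,5,7,4] (faults so far: 4)
  step 10: ref 4 -> HIT, frames=[6,5,7,4] (faults so far: 4)
  step 11: ref 2 -> FAULT, evict 5, frames=[6,2,7,4] (faults so far: 5)
  step 12: ref 5 -> FAULT, evict 7, frames=[6,2,5,4] (faults so far: 6)
  step 13: ref 1 -> FAULT, evict 6, frames=[1,2,5,4] (faults so far: 7)
  step 14: ref 5 -> HIT, frames=[1,2,5,4] (faults so far: 7)
  LRU total faults: 7
--- Optimal ---
  step 0: ref 6 -> FAULT, frames=[6,-,-,-] (faults so far: 1)
  step 1: ref 6 -> HIT, frames=[6,-,-,-] (faults so far: 1)
  step 2: ref 5 -> FAULT, frames=[6,5,-,-] (faults so far: 2)
  step 3: ref 5 -> HIT, frames=[6,5,-,-] (faults so far: 2)
  step 4: ref 6 -> HIT, frames=[6,5,-,-] (faults so far: 2)
  step 5: ref 6 -> HIT, frames=[6,5,-,-] (faults so far: 2)
  step 6: ref 7 -> FAULT, frames=[6,5,7,-] (faults so far: 3)
  step 7: ref 6 -> HIT, frames=[6,5,7,-] (faults so far: 3)
  step 8: ref 4 -> FAULT, frames=[6,5,7,4] (faults so far: 4)
  step 9: ref 4 -> HIT, frames=[6,5,7,4] (faults so far: 4)
  step 10: ref 4 -> HIT, frames=[6,5,7,4] (faults so far: 4)
  step 11: ref 2 -> FAULT, evict 4, frames=[6,5,7,2] (faults so far: 5)
  step 12: ref 5 -> HIT, frames=[6,5,7,2] (faults so far: 5)
  step 13: ref 1 -> FAULT, evict 2, frames=[6,5,7,1] (faults so far: 6)
  step 14: ref 5 -> HIT, frames=[6,5,7,1] (faults so far: 6)
  Optimal total faults: 6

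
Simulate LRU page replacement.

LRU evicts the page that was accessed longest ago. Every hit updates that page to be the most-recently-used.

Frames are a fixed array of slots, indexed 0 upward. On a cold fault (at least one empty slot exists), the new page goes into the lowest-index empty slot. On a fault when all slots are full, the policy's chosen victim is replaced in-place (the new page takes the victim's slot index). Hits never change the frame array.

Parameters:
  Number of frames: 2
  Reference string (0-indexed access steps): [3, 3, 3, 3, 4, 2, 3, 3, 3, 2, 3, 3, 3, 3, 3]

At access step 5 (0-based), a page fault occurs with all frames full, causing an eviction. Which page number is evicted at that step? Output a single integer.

Step 0: ref 3 -> FAULT, frames=[3,-]
Step 1: ref 3 -> HIT, frames=[3,-]
Step 2: ref 3 -> HIT, frames=[3,-]
Step 3: ref 3 -> HIT, frames=[3,-]
Step 4: ref 4 -> FAULT, frames=[3,4]
Step 5: ref 2 -> FAULT, evict 3, frames=[2,4]
At step 5: evicted page 3

Answer: 3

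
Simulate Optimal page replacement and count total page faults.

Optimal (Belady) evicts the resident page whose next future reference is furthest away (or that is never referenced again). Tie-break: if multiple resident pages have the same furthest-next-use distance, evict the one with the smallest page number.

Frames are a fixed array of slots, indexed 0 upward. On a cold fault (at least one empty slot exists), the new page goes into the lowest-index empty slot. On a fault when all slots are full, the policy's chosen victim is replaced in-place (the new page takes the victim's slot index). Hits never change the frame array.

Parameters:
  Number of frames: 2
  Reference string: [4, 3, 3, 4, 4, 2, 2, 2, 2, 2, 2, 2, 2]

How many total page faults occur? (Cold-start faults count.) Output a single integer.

Step 0: ref 4 → FAULT, frames=[4,-]
Step 1: ref 3 → FAULT, frames=[4,3]
Step 2: ref 3 → HIT, frames=[4,3]
Step 3: ref 4 → HIT, frames=[4,3]
Step 4: ref 4 → HIT, frames=[4,3]
Step 5: ref 2 → FAULT (evict 3), frames=[4,2]
Step 6: ref 2 → HIT, frames=[4,2]
Step 7: ref 2 → HIT, frames=[4,2]
Step 8: ref 2 → HIT, frames=[4,2]
Step 9: ref 2 → HIT, frames=[4,2]
Step 10: ref 2 → HIT, frames=[4,2]
Step 11: ref 2 → HIT, frames=[4,2]
Step 12: ref 2 → HIT, frames=[4,2]
Total faults: 3

Answer: 3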